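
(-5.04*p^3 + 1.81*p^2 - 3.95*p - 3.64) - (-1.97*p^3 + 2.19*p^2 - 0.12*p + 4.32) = -3.07*p^3 - 0.38*p^2 - 3.83*p - 7.96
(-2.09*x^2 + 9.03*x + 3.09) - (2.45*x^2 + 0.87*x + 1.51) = -4.54*x^2 + 8.16*x + 1.58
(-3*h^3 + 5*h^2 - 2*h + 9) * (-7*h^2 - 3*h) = 21*h^5 - 26*h^4 - h^3 - 57*h^2 - 27*h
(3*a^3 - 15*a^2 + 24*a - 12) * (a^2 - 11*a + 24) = 3*a^5 - 48*a^4 + 261*a^3 - 636*a^2 + 708*a - 288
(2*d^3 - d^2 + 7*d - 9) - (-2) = 2*d^3 - d^2 + 7*d - 7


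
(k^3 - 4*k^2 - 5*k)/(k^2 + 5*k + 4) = k*(k - 5)/(k + 4)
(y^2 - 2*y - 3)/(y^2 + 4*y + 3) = (y - 3)/(y + 3)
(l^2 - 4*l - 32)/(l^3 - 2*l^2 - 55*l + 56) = (l + 4)/(l^2 + 6*l - 7)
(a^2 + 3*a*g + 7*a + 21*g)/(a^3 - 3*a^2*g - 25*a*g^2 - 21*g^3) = (a + 7)/(a^2 - 6*a*g - 7*g^2)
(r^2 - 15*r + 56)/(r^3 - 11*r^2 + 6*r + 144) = (r - 7)/(r^2 - 3*r - 18)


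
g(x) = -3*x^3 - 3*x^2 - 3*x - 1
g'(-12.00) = -1227.00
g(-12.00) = 4787.00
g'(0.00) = -3.00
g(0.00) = -1.00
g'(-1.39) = -12.05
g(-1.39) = 5.43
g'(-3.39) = -86.09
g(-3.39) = 91.57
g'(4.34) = -198.56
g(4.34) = -315.77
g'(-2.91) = -61.75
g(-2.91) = 56.25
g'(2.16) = -57.95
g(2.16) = -51.71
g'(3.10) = -108.09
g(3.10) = -128.50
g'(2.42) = -70.23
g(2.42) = -68.35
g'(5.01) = -258.96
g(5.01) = -468.58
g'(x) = -9*x^2 - 6*x - 3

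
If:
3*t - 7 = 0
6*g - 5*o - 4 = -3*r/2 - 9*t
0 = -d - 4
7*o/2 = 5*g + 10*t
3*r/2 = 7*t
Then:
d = -4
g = 0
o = 20/3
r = 98/9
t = 7/3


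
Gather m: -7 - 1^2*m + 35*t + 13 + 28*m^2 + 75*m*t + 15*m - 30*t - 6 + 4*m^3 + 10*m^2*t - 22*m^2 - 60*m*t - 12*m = 4*m^3 + m^2*(10*t + 6) + m*(15*t + 2) + 5*t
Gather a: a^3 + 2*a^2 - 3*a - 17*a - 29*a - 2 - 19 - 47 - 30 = a^3 + 2*a^2 - 49*a - 98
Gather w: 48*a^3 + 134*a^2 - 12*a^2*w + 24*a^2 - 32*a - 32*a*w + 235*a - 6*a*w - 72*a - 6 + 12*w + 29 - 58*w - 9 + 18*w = 48*a^3 + 158*a^2 + 131*a + w*(-12*a^2 - 38*a - 28) + 14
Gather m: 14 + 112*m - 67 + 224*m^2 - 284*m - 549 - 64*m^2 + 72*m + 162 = 160*m^2 - 100*m - 440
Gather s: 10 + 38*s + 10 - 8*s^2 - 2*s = -8*s^2 + 36*s + 20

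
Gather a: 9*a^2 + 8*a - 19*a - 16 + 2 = 9*a^2 - 11*a - 14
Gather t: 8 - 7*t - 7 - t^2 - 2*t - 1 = -t^2 - 9*t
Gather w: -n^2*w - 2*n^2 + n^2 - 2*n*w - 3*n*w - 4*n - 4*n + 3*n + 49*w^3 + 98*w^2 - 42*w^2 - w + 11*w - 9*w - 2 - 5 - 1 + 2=-n^2 - 5*n + 49*w^3 + 56*w^2 + w*(-n^2 - 5*n + 1) - 6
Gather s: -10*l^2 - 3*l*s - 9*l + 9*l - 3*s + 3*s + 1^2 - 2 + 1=-10*l^2 - 3*l*s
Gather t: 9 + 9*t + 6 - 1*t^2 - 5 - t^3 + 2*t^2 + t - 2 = -t^3 + t^2 + 10*t + 8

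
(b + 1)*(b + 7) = b^2 + 8*b + 7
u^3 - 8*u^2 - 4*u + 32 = (u - 8)*(u - 2)*(u + 2)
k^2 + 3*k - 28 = (k - 4)*(k + 7)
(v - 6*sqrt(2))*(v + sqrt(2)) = v^2 - 5*sqrt(2)*v - 12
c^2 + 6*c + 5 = (c + 1)*(c + 5)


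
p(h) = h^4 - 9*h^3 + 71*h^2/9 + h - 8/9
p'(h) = 4*h^3 - 27*h^2 + 142*h/9 + 1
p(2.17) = -31.36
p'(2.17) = -51.03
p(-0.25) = -0.50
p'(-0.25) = -4.69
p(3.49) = -135.53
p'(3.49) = -102.76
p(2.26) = -36.14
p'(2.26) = -55.07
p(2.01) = -23.77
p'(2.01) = -43.89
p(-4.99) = 1928.83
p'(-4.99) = -1247.04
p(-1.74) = 77.83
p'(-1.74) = -129.27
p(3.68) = -155.50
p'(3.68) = -107.24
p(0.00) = -0.89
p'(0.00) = 1.00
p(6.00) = -358.89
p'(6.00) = -12.33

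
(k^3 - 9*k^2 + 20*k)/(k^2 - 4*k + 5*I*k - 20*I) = k*(k - 5)/(k + 5*I)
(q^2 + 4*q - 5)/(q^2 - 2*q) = (q^2 + 4*q - 5)/(q*(q - 2))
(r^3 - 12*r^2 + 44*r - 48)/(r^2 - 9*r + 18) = (r^2 - 6*r + 8)/(r - 3)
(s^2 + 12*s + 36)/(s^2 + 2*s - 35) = (s^2 + 12*s + 36)/(s^2 + 2*s - 35)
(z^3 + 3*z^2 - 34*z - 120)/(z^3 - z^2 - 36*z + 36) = (z^2 + 9*z + 20)/(z^2 + 5*z - 6)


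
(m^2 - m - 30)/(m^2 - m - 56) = (-m^2 + m + 30)/(-m^2 + m + 56)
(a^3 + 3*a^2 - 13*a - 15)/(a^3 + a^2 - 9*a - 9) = (a + 5)/(a + 3)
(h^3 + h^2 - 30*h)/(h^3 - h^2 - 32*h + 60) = h/(h - 2)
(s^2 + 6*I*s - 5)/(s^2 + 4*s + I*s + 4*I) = (s + 5*I)/(s + 4)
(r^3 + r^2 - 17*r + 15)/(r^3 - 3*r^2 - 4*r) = (-r^3 - r^2 + 17*r - 15)/(r*(-r^2 + 3*r + 4))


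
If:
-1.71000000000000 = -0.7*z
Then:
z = 2.44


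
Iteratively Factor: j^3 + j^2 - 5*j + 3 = (j - 1)*(j^2 + 2*j - 3) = (j - 1)*(j + 3)*(j - 1)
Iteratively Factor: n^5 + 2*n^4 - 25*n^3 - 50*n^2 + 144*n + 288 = (n + 3)*(n^4 - n^3 - 22*n^2 + 16*n + 96) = (n - 3)*(n + 3)*(n^3 + 2*n^2 - 16*n - 32) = (n - 3)*(n + 3)*(n + 4)*(n^2 - 2*n - 8) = (n - 3)*(n + 2)*(n + 3)*(n + 4)*(n - 4)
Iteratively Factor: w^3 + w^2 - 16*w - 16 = (w - 4)*(w^2 + 5*w + 4) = (w - 4)*(w + 1)*(w + 4)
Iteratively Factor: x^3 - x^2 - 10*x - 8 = (x - 4)*(x^2 + 3*x + 2) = (x - 4)*(x + 2)*(x + 1)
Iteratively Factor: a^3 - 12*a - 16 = (a + 2)*(a^2 - 2*a - 8) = (a + 2)^2*(a - 4)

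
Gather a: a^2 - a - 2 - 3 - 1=a^2 - a - 6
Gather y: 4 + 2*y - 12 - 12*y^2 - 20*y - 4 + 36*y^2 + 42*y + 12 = 24*y^2 + 24*y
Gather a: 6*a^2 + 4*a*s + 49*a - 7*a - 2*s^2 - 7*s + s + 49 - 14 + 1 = 6*a^2 + a*(4*s + 42) - 2*s^2 - 6*s + 36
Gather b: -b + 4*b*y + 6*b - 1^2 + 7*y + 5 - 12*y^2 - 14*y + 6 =b*(4*y + 5) - 12*y^2 - 7*y + 10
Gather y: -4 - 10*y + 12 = 8 - 10*y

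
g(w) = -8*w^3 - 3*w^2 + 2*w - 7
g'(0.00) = 2.00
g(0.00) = -7.00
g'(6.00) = -898.00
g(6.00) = -1831.00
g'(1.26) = -43.66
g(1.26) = -25.25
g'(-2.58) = -142.27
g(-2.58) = 105.26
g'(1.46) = -57.92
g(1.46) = -35.37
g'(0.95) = -25.36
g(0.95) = -14.67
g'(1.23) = -41.69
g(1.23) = -23.97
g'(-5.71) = -746.24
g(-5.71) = 1373.12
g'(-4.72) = -504.36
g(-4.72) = 757.96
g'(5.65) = -798.04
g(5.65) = -1534.36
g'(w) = -24*w^2 - 6*w + 2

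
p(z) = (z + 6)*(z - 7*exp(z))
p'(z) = z + (1 - 7*exp(z))*(z + 6) - 7*exp(z)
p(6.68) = -70596.58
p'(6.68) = -76236.16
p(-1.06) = -17.22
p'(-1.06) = -10.53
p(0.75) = -94.97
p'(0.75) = -107.35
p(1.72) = -288.51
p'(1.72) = -331.44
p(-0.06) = -39.51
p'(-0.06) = -39.87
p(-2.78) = -10.35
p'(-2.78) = -1.39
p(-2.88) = -10.21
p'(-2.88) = -1.38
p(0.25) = -54.61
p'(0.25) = -58.66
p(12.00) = -20506887.72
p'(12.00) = -21646357.26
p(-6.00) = 0.00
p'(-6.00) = -6.02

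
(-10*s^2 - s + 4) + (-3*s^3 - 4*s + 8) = -3*s^3 - 10*s^2 - 5*s + 12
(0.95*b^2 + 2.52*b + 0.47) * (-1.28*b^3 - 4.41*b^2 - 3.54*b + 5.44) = -1.216*b^5 - 7.4151*b^4 - 15.0778*b^3 - 5.8255*b^2 + 12.045*b + 2.5568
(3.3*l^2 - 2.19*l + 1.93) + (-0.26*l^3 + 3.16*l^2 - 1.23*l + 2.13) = -0.26*l^3 + 6.46*l^2 - 3.42*l + 4.06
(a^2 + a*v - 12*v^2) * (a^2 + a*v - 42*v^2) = a^4 + 2*a^3*v - 53*a^2*v^2 - 54*a*v^3 + 504*v^4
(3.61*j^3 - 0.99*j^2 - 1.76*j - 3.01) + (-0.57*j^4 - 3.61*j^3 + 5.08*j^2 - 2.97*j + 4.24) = -0.57*j^4 + 4.09*j^2 - 4.73*j + 1.23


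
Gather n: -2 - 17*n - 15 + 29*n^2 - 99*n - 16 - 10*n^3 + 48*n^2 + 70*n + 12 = -10*n^3 + 77*n^2 - 46*n - 21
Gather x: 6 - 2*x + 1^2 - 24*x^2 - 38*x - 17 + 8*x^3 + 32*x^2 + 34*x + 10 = 8*x^3 + 8*x^2 - 6*x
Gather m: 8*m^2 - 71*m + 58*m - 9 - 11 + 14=8*m^2 - 13*m - 6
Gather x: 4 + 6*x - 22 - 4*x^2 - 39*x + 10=-4*x^2 - 33*x - 8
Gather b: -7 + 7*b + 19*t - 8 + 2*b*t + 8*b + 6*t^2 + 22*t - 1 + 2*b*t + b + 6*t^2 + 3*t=b*(4*t + 16) + 12*t^2 + 44*t - 16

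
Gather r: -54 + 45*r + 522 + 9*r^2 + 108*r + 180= 9*r^2 + 153*r + 648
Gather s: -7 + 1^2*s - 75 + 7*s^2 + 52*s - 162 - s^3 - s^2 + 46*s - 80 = -s^3 + 6*s^2 + 99*s - 324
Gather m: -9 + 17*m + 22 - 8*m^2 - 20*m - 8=-8*m^2 - 3*m + 5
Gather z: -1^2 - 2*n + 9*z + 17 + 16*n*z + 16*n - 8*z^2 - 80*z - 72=14*n - 8*z^2 + z*(16*n - 71) - 56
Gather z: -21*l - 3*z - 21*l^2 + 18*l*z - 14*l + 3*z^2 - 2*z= -21*l^2 - 35*l + 3*z^2 + z*(18*l - 5)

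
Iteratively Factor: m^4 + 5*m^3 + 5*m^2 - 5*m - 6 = (m + 3)*(m^3 + 2*m^2 - m - 2) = (m + 1)*(m + 3)*(m^2 + m - 2) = (m + 1)*(m + 2)*(m + 3)*(m - 1)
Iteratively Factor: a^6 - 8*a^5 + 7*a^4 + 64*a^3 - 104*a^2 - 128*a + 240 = (a + 2)*(a^5 - 10*a^4 + 27*a^3 + 10*a^2 - 124*a + 120) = (a - 2)*(a + 2)*(a^4 - 8*a^3 + 11*a^2 + 32*a - 60) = (a - 3)*(a - 2)*(a + 2)*(a^3 - 5*a^2 - 4*a + 20) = (a - 5)*(a - 3)*(a - 2)*(a + 2)*(a^2 - 4) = (a - 5)*(a - 3)*(a - 2)*(a + 2)^2*(a - 2)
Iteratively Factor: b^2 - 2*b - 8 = (b - 4)*(b + 2)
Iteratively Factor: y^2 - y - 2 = (y - 2)*(y + 1)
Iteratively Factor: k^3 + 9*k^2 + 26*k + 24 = (k + 3)*(k^2 + 6*k + 8) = (k + 3)*(k + 4)*(k + 2)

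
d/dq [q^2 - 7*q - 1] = 2*q - 7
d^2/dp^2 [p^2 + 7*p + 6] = 2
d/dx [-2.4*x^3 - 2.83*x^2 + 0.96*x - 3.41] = -7.2*x^2 - 5.66*x + 0.96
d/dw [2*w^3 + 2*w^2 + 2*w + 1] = 6*w^2 + 4*w + 2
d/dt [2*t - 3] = 2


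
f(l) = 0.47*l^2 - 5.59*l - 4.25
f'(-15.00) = -19.69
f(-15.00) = 185.35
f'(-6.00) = -11.23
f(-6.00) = 46.21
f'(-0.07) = -5.66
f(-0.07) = -3.86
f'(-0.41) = -5.98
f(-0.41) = -1.88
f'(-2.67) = -8.10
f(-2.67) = 14.03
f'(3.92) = -1.91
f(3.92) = -18.94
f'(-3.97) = -9.32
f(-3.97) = 25.35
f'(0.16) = -5.44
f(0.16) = -5.13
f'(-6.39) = -11.60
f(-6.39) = 50.66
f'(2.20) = -3.52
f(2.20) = -14.27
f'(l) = 0.94*l - 5.59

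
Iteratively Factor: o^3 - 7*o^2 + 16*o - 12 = (o - 2)*(o^2 - 5*o + 6) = (o - 2)^2*(o - 3)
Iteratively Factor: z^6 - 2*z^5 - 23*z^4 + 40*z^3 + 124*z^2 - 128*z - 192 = (z - 2)*(z^5 - 23*z^3 - 6*z^2 + 112*z + 96) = (z - 2)*(z + 4)*(z^4 - 4*z^3 - 7*z^2 + 22*z + 24) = (z - 4)*(z - 2)*(z + 4)*(z^3 - 7*z - 6) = (z - 4)*(z - 3)*(z - 2)*(z + 4)*(z^2 + 3*z + 2) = (z - 4)*(z - 3)*(z - 2)*(z + 2)*(z + 4)*(z + 1)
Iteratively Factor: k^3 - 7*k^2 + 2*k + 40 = (k - 5)*(k^2 - 2*k - 8) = (k - 5)*(k - 4)*(k + 2)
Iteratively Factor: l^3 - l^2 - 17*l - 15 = (l - 5)*(l^2 + 4*l + 3) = (l - 5)*(l + 1)*(l + 3)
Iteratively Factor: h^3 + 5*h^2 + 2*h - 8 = (h + 2)*(h^2 + 3*h - 4) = (h - 1)*(h + 2)*(h + 4)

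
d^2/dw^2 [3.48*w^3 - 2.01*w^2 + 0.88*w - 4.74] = 20.88*w - 4.02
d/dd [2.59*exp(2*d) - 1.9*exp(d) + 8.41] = (5.18*exp(d) - 1.9)*exp(d)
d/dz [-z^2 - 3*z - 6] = -2*z - 3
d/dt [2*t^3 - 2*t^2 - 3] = 2*t*(3*t - 2)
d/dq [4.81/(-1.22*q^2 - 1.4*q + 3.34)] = (11.7364*q + 6.734)/(1.22*q^2 + 1.4*q - 3.34)^2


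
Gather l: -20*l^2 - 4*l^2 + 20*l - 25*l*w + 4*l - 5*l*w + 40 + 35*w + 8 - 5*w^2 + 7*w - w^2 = -24*l^2 + l*(24 - 30*w) - 6*w^2 + 42*w + 48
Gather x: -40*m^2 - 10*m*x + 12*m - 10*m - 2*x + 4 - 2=-40*m^2 + 2*m + x*(-10*m - 2) + 2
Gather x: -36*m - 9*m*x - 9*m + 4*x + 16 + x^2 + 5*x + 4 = -45*m + x^2 + x*(9 - 9*m) + 20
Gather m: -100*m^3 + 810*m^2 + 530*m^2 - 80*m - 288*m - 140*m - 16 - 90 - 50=-100*m^3 + 1340*m^2 - 508*m - 156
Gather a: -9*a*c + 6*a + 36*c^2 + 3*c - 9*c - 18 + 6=a*(6 - 9*c) + 36*c^2 - 6*c - 12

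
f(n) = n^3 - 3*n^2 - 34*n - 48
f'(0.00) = -34.00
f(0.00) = -48.00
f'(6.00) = 38.00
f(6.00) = -144.00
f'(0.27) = -35.40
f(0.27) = -57.38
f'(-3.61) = 26.76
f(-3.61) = -11.40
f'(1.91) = -34.52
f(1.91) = -116.92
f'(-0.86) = -26.62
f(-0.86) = -21.61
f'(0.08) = -34.46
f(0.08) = -50.74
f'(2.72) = -28.12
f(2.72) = -142.55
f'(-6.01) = 110.42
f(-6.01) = -169.10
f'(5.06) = 12.45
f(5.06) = -167.30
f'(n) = 3*n^2 - 6*n - 34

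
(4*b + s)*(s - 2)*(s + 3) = 4*b*s^2 + 4*b*s - 24*b + s^3 + s^2 - 6*s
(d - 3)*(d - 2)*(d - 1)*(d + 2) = d^4 - 4*d^3 - d^2 + 16*d - 12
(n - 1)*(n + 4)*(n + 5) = n^3 + 8*n^2 + 11*n - 20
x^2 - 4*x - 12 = (x - 6)*(x + 2)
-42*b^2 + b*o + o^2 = (-6*b + o)*(7*b + o)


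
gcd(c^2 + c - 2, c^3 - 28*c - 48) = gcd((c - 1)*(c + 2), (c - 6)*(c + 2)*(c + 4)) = c + 2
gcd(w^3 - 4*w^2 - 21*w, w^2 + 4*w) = w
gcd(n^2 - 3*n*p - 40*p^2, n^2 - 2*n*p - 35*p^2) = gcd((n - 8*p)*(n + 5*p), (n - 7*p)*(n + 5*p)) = n + 5*p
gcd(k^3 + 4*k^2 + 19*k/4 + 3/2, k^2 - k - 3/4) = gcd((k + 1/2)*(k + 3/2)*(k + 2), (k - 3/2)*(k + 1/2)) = k + 1/2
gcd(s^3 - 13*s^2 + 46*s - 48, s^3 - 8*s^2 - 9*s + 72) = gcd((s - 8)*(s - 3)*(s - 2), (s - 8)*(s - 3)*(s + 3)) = s^2 - 11*s + 24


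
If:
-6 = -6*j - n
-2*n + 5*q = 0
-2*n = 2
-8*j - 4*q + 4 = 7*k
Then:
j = 7/6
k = -8/15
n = -1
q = -2/5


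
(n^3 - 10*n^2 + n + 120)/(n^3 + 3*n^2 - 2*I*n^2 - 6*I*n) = (n^2 - 13*n + 40)/(n*(n - 2*I))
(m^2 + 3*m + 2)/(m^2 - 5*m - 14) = (m + 1)/(m - 7)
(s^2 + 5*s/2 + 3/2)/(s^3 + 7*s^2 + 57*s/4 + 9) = 2*(s + 1)/(2*s^2 + 11*s + 12)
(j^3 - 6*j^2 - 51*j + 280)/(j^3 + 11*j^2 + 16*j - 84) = (j^2 - 13*j + 40)/(j^2 + 4*j - 12)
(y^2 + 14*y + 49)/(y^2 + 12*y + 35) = (y + 7)/(y + 5)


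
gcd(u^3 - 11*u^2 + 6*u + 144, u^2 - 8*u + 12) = u - 6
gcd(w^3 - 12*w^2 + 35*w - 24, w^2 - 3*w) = w - 3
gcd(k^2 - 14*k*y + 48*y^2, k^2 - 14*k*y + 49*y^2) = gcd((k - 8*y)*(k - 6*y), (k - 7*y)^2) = 1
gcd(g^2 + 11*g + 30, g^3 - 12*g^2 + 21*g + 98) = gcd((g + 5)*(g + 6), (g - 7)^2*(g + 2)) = 1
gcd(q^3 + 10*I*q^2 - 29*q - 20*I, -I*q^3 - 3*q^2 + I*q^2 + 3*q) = 1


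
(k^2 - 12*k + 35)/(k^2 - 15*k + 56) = (k - 5)/(k - 8)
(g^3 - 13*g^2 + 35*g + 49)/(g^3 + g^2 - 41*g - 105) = (g^2 - 6*g - 7)/(g^2 + 8*g + 15)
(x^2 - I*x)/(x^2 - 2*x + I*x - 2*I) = x*(x - I)/(x^2 + x*(-2 + I) - 2*I)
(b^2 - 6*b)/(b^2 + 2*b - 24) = b*(b - 6)/(b^2 + 2*b - 24)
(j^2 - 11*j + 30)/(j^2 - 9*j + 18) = (j - 5)/(j - 3)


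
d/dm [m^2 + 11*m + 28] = 2*m + 11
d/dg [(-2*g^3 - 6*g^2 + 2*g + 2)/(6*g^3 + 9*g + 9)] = 4*g*(3*g^3 - 5*g^2 - 12*g - 9)/(3*(4*g^6 + 12*g^4 + 12*g^3 + 9*g^2 + 18*g + 9))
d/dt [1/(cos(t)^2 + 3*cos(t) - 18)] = (2*cos(t) + 3)*sin(t)/(cos(t)^2 + 3*cos(t) - 18)^2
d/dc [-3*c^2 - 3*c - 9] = -6*c - 3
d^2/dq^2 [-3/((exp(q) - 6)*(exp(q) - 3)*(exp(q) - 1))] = (-27*exp(5*q) + 330*exp(4*q) - 1362*exp(3*q) + 1944*exp(2*q) - 27*exp(q) - 1458)*exp(q)/(exp(9*q) - 30*exp(8*q) + 381*exp(7*q) - 2674*exp(6*q) + 11367*exp(5*q) - 30186*exp(4*q) + 49815*exp(3*q) - 49086*exp(2*q) + 26244*exp(q) - 5832)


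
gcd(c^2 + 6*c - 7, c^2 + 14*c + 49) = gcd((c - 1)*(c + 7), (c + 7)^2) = c + 7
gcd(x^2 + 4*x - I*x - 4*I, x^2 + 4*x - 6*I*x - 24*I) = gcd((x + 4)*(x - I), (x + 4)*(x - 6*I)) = x + 4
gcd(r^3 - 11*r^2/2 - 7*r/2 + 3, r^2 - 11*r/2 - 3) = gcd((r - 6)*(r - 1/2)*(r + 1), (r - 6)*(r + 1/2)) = r - 6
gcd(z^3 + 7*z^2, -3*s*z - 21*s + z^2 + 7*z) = z + 7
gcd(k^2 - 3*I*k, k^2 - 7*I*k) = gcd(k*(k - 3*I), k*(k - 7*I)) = k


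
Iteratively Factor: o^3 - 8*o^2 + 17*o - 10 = (o - 5)*(o^2 - 3*o + 2) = (o - 5)*(o - 1)*(o - 2)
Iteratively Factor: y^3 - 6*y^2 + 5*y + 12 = (y + 1)*(y^2 - 7*y + 12) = (y - 4)*(y + 1)*(y - 3)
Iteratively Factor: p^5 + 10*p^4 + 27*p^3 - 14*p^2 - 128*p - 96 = (p - 2)*(p^4 + 12*p^3 + 51*p^2 + 88*p + 48) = (p - 2)*(p + 4)*(p^3 + 8*p^2 + 19*p + 12) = (p - 2)*(p + 1)*(p + 4)*(p^2 + 7*p + 12) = (p - 2)*(p + 1)*(p + 4)^2*(p + 3)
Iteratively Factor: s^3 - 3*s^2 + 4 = (s - 2)*(s^2 - s - 2) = (s - 2)^2*(s + 1)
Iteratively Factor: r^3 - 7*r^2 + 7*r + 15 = (r + 1)*(r^2 - 8*r + 15) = (r - 3)*(r + 1)*(r - 5)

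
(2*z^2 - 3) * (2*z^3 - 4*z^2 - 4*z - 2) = 4*z^5 - 8*z^4 - 14*z^3 + 8*z^2 + 12*z + 6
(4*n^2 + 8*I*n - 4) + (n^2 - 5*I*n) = 5*n^2 + 3*I*n - 4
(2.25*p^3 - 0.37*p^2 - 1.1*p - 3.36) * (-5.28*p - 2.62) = -11.88*p^4 - 3.9414*p^3 + 6.7774*p^2 + 20.6228*p + 8.8032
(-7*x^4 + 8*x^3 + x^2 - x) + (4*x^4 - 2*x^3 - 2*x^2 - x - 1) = -3*x^4 + 6*x^3 - x^2 - 2*x - 1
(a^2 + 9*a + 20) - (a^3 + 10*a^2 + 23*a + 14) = -a^3 - 9*a^2 - 14*a + 6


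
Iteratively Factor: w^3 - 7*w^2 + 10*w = (w)*(w^2 - 7*w + 10) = w*(w - 2)*(w - 5)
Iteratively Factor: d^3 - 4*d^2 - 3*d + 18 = (d - 3)*(d^2 - d - 6) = (d - 3)^2*(d + 2)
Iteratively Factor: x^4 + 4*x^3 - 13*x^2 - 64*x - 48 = (x + 3)*(x^3 + x^2 - 16*x - 16) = (x + 1)*(x + 3)*(x^2 - 16) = (x + 1)*(x + 3)*(x + 4)*(x - 4)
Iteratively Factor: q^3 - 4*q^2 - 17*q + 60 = (q - 5)*(q^2 + q - 12) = (q - 5)*(q - 3)*(q + 4)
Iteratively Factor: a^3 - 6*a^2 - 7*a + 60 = (a - 5)*(a^2 - a - 12) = (a - 5)*(a - 4)*(a + 3)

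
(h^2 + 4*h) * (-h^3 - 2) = -h^5 - 4*h^4 - 2*h^2 - 8*h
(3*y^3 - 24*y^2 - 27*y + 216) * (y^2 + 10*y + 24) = 3*y^5 + 6*y^4 - 195*y^3 - 630*y^2 + 1512*y + 5184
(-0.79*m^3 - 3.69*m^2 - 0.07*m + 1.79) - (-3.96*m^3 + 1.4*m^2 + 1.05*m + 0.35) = 3.17*m^3 - 5.09*m^2 - 1.12*m + 1.44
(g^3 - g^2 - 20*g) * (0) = 0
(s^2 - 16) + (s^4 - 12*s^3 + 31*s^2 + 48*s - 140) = s^4 - 12*s^3 + 32*s^2 + 48*s - 156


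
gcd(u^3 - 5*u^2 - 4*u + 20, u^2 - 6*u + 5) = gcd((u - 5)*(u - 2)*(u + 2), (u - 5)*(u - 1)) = u - 5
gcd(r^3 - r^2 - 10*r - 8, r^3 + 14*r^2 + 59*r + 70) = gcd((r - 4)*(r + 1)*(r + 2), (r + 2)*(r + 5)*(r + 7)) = r + 2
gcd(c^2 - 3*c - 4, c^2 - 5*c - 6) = c + 1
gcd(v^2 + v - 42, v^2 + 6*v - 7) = v + 7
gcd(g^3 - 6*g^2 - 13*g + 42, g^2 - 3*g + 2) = g - 2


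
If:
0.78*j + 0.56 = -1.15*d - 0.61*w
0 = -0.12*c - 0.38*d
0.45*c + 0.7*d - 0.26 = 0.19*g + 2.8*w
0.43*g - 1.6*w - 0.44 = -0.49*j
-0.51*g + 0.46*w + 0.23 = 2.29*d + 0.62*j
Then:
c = 0.05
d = -0.02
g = 1.07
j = -0.57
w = -0.16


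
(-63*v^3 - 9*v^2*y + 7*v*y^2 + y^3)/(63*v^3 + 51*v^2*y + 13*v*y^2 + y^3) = (-3*v + y)/(3*v + y)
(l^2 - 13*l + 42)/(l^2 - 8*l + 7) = (l - 6)/(l - 1)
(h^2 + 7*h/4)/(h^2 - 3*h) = (h + 7/4)/(h - 3)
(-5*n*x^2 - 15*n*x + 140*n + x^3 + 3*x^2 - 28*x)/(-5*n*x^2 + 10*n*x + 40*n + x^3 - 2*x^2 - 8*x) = (x + 7)/(x + 2)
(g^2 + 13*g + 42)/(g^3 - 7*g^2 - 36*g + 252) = (g + 7)/(g^2 - 13*g + 42)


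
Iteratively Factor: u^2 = (u)*(u)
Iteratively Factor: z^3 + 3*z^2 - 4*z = (z + 4)*(z^2 - z) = z*(z + 4)*(z - 1)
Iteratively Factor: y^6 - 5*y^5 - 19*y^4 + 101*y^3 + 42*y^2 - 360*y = (y - 3)*(y^5 - 2*y^4 - 25*y^3 + 26*y^2 + 120*y) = (y - 3)*(y + 2)*(y^4 - 4*y^3 - 17*y^2 + 60*y) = (y - 5)*(y - 3)*(y + 2)*(y^3 + y^2 - 12*y) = (y - 5)*(y - 3)*(y + 2)*(y + 4)*(y^2 - 3*y) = y*(y - 5)*(y - 3)*(y + 2)*(y + 4)*(y - 3)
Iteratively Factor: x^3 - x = (x)*(x^2 - 1) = x*(x + 1)*(x - 1)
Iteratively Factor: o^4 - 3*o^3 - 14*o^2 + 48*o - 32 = (o - 2)*(o^3 - o^2 - 16*o + 16) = (o - 2)*(o - 1)*(o^2 - 16) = (o - 4)*(o - 2)*(o - 1)*(o + 4)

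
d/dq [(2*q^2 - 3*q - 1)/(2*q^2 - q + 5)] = 4*(q^2 + 6*q - 4)/(4*q^4 - 4*q^3 + 21*q^2 - 10*q + 25)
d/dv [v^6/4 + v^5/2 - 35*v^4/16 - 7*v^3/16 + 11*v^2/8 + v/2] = 3*v^5/2 + 5*v^4/2 - 35*v^3/4 - 21*v^2/16 + 11*v/4 + 1/2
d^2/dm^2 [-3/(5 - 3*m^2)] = 18*(9*m^2 + 5)/(3*m^2 - 5)^3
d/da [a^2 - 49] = 2*a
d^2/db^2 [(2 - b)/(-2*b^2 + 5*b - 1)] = 2*(3*(3 - 2*b)*(2*b^2 - 5*b + 1) + (b - 2)*(4*b - 5)^2)/(2*b^2 - 5*b + 1)^3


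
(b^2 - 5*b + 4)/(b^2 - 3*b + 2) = (b - 4)/(b - 2)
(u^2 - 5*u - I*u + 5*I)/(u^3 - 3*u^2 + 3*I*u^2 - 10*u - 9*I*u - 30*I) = (u - I)/(u^2 + u*(2 + 3*I) + 6*I)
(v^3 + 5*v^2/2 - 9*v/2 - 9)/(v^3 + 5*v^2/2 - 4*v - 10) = (2*v^2 + 9*v + 9)/(2*v^2 + 9*v + 10)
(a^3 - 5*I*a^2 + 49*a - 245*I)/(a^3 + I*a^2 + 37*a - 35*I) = (a - 7*I)/(a - I)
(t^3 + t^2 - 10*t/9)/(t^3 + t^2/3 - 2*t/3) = (t + 5/3)/(t + 1)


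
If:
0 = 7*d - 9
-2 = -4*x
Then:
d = 9/7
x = 1/2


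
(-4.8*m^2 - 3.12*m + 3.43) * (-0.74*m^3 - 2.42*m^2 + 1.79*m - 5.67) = 3.552*m^5 + 13.9248*m^4 - 3.5798*m^3 + 13.3306*m^2 + 23.8301*m - 19.4481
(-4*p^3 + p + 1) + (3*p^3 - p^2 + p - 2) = -p^3 - p^2 + 2*p - 1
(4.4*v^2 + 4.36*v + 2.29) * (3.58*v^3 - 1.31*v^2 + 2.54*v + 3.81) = 15.752*v^5 + 9.8448*v^4 + 13.6626*v^3 + 24.8385*v^2 + 22.4282*v + 8.7249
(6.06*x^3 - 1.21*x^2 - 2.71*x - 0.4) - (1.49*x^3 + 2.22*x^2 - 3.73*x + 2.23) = 4.57*x^3 - 3.43*x^2 + 1.02*x - 2.63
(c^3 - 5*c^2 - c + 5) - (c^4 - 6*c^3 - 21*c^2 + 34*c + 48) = -c^4 + 7*c^3 + 16*c^2 - 35*c - 43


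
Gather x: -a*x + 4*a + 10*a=-a*x + 14*a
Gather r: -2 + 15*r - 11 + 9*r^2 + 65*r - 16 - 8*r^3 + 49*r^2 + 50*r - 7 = -8*r^3 + 58*r^2 + 130*r - 36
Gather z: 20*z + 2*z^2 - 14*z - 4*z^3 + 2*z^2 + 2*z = -4*z^3 + 4*z^2 + 8*z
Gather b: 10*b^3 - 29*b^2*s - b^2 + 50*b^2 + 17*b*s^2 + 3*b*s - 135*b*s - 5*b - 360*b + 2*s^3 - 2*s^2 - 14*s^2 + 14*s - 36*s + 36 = 10*b^3 + b^2*(49 - 29*s) + b*(17*s^2 - 132*s - 365) + 2*s^3 - 16*s^2 - 22*s + 36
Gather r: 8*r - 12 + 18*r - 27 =26*r - 39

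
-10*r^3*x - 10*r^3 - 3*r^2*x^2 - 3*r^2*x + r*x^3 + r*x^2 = (-5*r + x)*(2*r + x)*(r*x + r)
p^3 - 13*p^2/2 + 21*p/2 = p*(p - 7/2)*(p - 3)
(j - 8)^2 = j^2 - 16*j + 64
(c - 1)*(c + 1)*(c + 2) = c^3 + 2*c^2 - c - 2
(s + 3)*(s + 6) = s^2 + 9*s + 18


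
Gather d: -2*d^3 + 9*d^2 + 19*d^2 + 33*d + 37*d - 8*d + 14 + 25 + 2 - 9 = -2*d^3 + 28*d^2 + 62*d + 32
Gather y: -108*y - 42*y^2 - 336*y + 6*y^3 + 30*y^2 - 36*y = 6*y^3 - 12*y^2 - 480*y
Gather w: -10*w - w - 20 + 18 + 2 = -11*w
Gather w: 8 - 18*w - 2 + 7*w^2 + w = 7*w^2 - 17*w + 6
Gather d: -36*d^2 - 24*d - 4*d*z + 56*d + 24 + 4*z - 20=-36*d^2 + d*(32 - 4*z) + 4*z + 4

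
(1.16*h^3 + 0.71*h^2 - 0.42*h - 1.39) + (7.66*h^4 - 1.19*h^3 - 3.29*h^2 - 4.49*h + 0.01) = 7.66*h^4 - 0.03*h^3 - 2.58*h^2 - 4.91*h - 1.38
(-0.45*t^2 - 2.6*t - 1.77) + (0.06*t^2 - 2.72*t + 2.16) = -0.39*t^2 - 5.32*t + 0.39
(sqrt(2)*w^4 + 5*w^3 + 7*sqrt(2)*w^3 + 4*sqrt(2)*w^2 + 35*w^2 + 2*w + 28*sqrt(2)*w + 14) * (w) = sqrt(2)*w^5 + 5*w^4 + 7*sqrt(2)*w^4 + 4*sqrt(2)*w^3 + 35*w^3 + 2*w^2 + 28*sqrt(2)*w^2 + 14*w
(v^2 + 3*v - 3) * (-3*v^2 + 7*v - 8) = -3*v^4 - 2*v^3 + 22*v^2 - 45*v + 24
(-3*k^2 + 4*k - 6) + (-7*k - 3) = -3*k^2 - 3*k - 9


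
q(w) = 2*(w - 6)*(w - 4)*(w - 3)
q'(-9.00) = 1062.00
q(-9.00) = -4680.00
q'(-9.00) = 1062.00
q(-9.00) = -4680.00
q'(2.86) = 8.36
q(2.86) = -1.00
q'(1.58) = 40.82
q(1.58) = -30.38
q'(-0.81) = 154.06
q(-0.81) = -249.60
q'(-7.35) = 814.34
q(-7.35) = -3136.52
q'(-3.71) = 383.50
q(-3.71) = -1004.68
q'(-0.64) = 143.74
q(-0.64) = -224.29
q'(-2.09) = 242.89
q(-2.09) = -501.55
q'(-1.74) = 216.65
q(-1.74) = -421.17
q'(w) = 2*(w - 6)*(w - 4) + 2*(w - 6)*(w - 3) + 2*(w - 4)*(w - 3)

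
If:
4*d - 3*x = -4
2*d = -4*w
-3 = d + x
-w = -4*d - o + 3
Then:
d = -13/7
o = 159/14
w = 13/14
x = -8/7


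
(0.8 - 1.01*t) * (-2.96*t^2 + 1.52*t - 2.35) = 2.9896*t^3 - 3.9032*t^2 + 3.5895*t - 1.88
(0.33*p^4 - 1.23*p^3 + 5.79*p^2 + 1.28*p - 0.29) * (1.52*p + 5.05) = 0.5016*p^5 - 0.2031*p^4 + 2.5893*p^3 + 31.1851*p^2 + 6.0232*p - 1.4645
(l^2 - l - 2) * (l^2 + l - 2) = l^4 - 5*l^2 + 4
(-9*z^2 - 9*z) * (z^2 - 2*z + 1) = -9*z^4 + 9*z^3 + 9*z^2 - 9*z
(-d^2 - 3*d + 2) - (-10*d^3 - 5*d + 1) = 10*d^3 - d^2 + 2*d + 1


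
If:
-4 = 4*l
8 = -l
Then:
No Solution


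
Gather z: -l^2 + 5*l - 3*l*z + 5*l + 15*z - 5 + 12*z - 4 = -l^2 + 10*l + z*(27 - 3*l) - 9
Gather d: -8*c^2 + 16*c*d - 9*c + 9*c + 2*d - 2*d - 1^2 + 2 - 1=-8*c^2 + 16*c*d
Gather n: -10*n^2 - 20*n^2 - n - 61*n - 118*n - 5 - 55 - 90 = -30*n^2 - 180*n - 150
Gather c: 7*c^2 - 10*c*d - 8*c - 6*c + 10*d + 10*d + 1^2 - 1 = 7*c^2 + c*(-10*d - 14) + 20*d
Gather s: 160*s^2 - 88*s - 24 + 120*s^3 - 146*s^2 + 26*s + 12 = 120*s^3 + 14*s^2 - 62*s - 12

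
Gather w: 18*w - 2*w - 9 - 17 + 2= 16*w - 24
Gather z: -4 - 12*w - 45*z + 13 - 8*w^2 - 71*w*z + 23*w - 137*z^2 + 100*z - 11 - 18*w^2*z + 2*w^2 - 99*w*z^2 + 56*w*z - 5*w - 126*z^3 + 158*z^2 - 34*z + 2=-6*w^2 + 6*w - 126*z^3 + z^2*(21 - 99*w) + z*(-18*w^2 - 15*w + 21)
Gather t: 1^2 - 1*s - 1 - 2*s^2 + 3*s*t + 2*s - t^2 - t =-2*s^2 + s - t^2 + t*(3*s - 1)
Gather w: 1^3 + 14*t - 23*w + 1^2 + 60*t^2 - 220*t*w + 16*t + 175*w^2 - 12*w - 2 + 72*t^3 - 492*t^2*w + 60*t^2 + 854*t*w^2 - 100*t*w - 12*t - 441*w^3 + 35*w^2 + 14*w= 72*t^3 + 120*t^2 + 18*t - 441*w^3 + w^2*(854*t + 210) + w*(-492*t^2 - 320*t - 21)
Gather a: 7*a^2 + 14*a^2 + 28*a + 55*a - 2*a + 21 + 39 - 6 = 21*a^2 + 81*a + 54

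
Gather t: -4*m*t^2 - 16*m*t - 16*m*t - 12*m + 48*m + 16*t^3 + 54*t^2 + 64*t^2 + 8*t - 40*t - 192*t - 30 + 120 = 36*m + 16*t^3 + t^2*(118 - 4*m) + t*(-32*m - 224) + 90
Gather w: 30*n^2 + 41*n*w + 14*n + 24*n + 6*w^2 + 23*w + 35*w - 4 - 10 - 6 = 30*n^2 + 38*n + 6*w^2 + w*(41*n + 58) - 20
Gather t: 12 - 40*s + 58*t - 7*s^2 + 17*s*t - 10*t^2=-7*s^2 - 40*s - 10*t^2 + t*(17*s + 58) + 12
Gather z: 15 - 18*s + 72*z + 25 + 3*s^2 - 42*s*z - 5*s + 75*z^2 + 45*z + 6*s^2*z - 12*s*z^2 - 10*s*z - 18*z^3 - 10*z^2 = 3*s^2 - 23*s - 18*z^3 + z^2*(65 - 12*s) + z*(6*s^2 - 52*s + 117) + 40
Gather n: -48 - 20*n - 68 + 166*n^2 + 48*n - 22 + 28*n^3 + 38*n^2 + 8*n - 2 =28*n^3 + 204*n^2 + 36*n - 140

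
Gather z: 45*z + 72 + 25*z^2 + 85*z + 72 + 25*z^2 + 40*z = 50*z^2 + 170*z + 144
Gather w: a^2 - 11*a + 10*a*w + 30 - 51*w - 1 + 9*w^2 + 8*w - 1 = a^2 - 11*a + 9*w^2 + w*(10*a - 43) + 28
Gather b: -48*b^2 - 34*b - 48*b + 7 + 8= -48*b^2 - 82*b + 15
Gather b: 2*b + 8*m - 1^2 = 2*b + 8*m - 1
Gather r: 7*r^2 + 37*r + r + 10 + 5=7*r^2 + 38*r + 15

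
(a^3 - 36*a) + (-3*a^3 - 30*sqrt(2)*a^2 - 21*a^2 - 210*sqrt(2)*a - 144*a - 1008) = -2*a^3 - 30*sqrt(2)*a^2 - 21*a^2 - 210*sqrt(2)*a - 180*a - 1008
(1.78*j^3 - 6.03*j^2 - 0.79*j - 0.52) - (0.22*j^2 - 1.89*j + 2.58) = 1.78*j^3 - 6.25*j^2 + 1.1*j - 3.1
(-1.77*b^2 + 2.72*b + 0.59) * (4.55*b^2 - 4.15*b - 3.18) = -8.0535*b^4 + 19.7215*b^3 - 2.9749*b^2 - 11.0981*b - 1.8762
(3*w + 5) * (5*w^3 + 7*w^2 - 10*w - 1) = 15*w^4 + 46*w^3 + 5*w^2 - 53*w - 5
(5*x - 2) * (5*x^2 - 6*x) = 25*x^3 - 40*x^2 + 12*x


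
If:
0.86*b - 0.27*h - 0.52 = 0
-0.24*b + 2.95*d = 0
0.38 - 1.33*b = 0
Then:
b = 0.29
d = 0.02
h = -1.02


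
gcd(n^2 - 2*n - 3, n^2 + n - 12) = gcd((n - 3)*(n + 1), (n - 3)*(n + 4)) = n - 3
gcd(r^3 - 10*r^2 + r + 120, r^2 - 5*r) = r - 5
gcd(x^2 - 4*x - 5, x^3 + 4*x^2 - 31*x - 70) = x - 5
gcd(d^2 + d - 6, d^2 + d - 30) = 1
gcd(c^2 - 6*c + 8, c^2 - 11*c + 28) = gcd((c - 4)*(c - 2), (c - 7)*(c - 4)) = c - 4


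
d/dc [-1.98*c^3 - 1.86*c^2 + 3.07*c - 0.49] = -5.94*c^2 - 3.72*c + 3.07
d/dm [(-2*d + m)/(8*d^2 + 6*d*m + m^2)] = (8*d^2 + 6*d*m + m^2 + 2*(2*d - m)*(3*d + m))/(8*d^2 + 6*d*m + m^2)^2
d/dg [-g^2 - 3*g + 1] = -2*g - 3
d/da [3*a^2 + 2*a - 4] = 6*a + 2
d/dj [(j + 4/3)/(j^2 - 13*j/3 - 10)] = (9*j^2 - 39*j - (3*j + 4)*(6*j - 13) - 90)/(-3*j^2 + 13*j + 30)^2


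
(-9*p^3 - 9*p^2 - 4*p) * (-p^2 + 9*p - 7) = 9*p^5 - 72*p^4 - 14*p^3 + 27*p^2 + 28*p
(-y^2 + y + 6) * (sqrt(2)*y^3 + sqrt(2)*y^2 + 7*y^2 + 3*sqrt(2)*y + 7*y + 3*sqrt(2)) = -sqrt(2)*y^5 - 7*y^4 + 4*sqrt(2)*y^3 + 6*sqrt(2)*y^2 + 49*y^2 + 21*sqrt(2)*y + 42*y + 18*sqrt(2)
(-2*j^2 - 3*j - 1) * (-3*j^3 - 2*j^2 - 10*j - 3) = 6*j^5 + 13*j^4 + 29*j^3 + 38*j^2 + 19*j + 3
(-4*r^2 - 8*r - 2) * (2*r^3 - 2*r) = -8*r^5 - 16*r^4 + 4*r^3 + 16*r^2 + 4*r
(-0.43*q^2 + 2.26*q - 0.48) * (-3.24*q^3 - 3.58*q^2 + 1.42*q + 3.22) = 1.3932*q^5 - 5.783*q^4 - 7.1462*q^3 + 3.543*q^2 + 6.5956*q - 1.5456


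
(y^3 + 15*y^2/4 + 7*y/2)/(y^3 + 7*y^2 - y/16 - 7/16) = 4*y*(4*y^2 + 15*y + 14)/(16*y^3 + 112*y^2 - y - 7)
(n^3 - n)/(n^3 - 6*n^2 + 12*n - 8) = (n^3 - n)/(n^3 - 6*n^2 + 12*n - 8)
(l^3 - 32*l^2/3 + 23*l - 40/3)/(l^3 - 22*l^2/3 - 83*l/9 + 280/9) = 3*(l - 1)/(3*l + 7)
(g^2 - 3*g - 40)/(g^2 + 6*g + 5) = (g - 8)/(g + 1)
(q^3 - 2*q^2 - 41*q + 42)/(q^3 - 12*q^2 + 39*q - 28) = (q + 6)/(q - 4)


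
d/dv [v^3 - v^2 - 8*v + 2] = 3*v^2 - 2*v - 8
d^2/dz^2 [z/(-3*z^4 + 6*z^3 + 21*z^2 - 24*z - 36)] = 2*(-4*z*(2*z^3 - 3*z^2 - 7*z + 4)^2 + (4*z^3 - 6*z^2 - z*(-6*z^2 + 6*z + 7) - 14*z + 8)*(z^4 - 2*z^3 - 7*z^2 + 8*z + 12))/(3*(z^4 - 2*z^3 - 7*z^2 + 8*z + 12)^3)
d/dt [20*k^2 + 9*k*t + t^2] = 9*k + 2*t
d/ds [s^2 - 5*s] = 2*s - 5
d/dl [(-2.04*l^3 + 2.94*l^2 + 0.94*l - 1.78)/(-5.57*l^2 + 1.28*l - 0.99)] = (11.3628*l^4 - 5.22239999999999*l^3 + 15.0578*l^2 - 25.6504*l + 1.3478)/(31.0249*l^4 - 14.2592*l^3 + 12.667*l^2 - 2.5344*l + 0.9801)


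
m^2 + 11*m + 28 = (m + 4)*(m + 7)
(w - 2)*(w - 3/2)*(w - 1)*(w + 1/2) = w^4 - 4*w^3 + 17*w^2/4 + w/4 - 3/2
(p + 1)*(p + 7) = p^2 + 8*p + 7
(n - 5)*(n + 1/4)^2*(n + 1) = n^4 - 7*n^3/2 - 111*n^2/16 - 11*n/4 - 5/16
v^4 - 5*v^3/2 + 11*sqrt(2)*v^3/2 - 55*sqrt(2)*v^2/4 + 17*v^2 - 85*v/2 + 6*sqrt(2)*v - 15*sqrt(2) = (v - 5/2)*(v + sqrt(2)/2)*(v + 2*sqrt(2))*(v + 3*sqrt(2))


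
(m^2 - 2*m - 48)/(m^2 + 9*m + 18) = (m - 8)/(m + 3)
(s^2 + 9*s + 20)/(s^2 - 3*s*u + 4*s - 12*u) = (s + 5)/(s - 3*u)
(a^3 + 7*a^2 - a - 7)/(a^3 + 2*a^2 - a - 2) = (a + 7)/(a + 2)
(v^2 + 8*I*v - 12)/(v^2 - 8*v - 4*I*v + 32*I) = (v^2 + 8*I*v - 12)/(v^2 - 8*v - 4*I*v + 32*I)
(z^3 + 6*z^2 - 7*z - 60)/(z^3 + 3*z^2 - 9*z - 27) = (z^2 + 9*z + 20)/(z^2 + 6*z + 9)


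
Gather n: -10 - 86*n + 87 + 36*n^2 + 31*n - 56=36*n^2 - 55*n + 21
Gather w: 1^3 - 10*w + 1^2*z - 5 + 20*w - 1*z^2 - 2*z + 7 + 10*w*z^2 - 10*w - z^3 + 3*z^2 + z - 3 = 10*w*z^2 - z^3 + 2*z^2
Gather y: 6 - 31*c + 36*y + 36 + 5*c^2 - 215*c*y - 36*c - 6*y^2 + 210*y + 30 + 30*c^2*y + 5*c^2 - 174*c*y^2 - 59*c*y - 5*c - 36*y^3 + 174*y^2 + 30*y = 10*c^2 - 72*c - 36*y^3 + y^2*(168 - 174*c) + y*(30*c^2 - 274*c + 276) + 72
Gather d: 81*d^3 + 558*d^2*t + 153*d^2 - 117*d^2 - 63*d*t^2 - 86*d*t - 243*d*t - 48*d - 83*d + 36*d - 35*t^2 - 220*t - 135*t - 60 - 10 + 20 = 81*d^3 + d^2*(558*t + 36) + d*(-63*t^2 - 329*t - 95) - 35*t^2 - 355*t - 50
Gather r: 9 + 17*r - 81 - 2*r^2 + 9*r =-2*r^2 + 26*r - 72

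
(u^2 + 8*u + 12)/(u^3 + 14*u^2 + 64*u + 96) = (u + 2)/(u^2 + 8*u + 16)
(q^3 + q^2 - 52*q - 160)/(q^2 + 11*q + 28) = (q^2 - 3*q - 40)/(q + 7)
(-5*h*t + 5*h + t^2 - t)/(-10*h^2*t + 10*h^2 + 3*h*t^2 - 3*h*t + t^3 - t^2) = (-5*h + t)/(-10*h^2 + 3*h*t + t^2)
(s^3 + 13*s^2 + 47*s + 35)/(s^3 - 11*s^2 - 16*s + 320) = (s^2 + 8*s + 7)/(s^2 - 16*s + 64)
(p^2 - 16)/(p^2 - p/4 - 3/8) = 8*(16 - p^2)/(-8*p^2 + 2*p + 3)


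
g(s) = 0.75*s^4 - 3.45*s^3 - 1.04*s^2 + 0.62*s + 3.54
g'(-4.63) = -509.38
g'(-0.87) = -7.38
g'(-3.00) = -167.29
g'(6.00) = 263.54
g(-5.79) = 1477.64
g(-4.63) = 665.45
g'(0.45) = -2.14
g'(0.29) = -0.78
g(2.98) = -36.00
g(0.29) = 3.55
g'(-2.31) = -86.78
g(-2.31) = 60.44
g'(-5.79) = -916.62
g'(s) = 3.0*s^3 - 10.35*s^2 - 2.08*s + 0.62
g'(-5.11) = -659.31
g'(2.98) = -18.10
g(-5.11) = 944.94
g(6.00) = 196.62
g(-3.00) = 146.22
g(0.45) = 3.32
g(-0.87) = 4.91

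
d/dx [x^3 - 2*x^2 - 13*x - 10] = 3*x^2 - 4*x - 13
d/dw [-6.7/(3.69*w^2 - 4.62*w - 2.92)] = (49.446*w - 30.954)/(-3.69*w^2 + 4.62*w + 2.92)^2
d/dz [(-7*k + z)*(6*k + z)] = -k + 2*z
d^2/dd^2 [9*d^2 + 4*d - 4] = 18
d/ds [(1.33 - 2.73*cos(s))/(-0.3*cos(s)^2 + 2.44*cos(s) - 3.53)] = (0.819*cos(s)^2 - 0.798*cos(s) - 6.3917)*sin(s)/(0.09*cos(s)^4 - 1.464*cos(s)^3 + 8.0716*cos(s)^2 - 17.2264*cos(s) + 12.4609)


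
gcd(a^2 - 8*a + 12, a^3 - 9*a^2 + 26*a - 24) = a - 2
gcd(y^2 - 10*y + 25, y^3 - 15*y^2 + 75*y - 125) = y^2 - 10*y + 25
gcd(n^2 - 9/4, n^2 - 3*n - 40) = 1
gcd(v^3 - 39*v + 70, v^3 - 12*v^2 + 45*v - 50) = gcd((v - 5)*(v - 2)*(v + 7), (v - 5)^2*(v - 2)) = v^2 - 7*v + 10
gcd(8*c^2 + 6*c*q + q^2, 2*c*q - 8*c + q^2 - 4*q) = 2*c + q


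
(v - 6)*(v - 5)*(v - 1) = v^3 - 12*v^2 + 41*v - 30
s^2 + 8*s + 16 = (s + 4)^2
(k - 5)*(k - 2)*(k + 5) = k^3 - 2*k^2 - 25*k + 50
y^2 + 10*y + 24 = (y + 4)*(y + 6)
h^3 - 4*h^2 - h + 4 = (h - 4)*(h - 1)*(h + 1)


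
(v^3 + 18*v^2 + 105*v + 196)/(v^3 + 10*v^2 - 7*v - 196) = (v + 4)/(v - 4)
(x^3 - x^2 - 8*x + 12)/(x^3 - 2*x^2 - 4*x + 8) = (x + 3)/(x + 2)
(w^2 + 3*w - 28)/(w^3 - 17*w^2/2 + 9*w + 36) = 2*(w + 7)/(2*w^2 - 9*w - 18)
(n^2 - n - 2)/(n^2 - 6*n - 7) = (n - 2)/(n - 7)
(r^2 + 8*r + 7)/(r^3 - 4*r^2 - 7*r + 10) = (r^2 + 8*r + 7)/(r^3 - 4*r^2 - 7*r + 10)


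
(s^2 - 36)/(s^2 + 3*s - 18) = (s - 6)/(s - 3)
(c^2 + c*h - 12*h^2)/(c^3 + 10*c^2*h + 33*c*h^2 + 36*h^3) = (c - 3*h)/(c^2 + 6*c*h + 9*h^2)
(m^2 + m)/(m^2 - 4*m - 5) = m/(m - 5)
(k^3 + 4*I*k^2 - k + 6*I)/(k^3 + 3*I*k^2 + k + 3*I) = (k + 2*I)/(k + I)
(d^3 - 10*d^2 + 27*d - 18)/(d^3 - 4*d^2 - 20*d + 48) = (d^2 - 4*d + 3)/(d^2 + 2*d - 8)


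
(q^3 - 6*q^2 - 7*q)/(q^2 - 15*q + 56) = q*(q + 1)/(q - 8)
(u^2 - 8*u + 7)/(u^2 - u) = (u - 7)/u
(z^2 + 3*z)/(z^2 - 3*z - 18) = z/(z - 6)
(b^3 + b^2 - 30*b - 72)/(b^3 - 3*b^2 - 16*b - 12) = (b^2 + 7*b + 12)/(b^2 + 3*b + 2)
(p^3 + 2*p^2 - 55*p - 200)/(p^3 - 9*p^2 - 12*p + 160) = (p^2 + 10*p + 25)/(p^2 - p - 20)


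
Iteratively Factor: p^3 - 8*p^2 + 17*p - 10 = (p - 5)*(p^2 - 3*p + 2) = (p - 5)*(p - 2)*(p - 1)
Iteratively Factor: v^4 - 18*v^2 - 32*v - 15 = (v - 5)*(v^3 + 5*v^2 + 7*v + 3) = (v - 5)*(v + 1)*(v^2 + 4*v + 3) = (v - 5)*(v + 1)*(v + 3)*(v + 1)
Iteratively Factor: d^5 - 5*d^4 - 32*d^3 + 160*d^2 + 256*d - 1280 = (d - 5)*(d^4 - 32*d^2 + 256) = (d - 5)*(d + 4)*(d^3 - 4*d^2 - 16*d + 64) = (d - 5)*(d - 4)*(d + 4)*(d^2 - 16) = (d - 5)*(d - 4)^2*(d + 4)*(d + 4)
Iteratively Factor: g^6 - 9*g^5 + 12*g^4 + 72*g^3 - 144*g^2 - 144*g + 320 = (g + 2)*(g^5 - 11*g^4 + 34*g^3 + 4*g^2 - 152*g + 160) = (g - 2)*(g + 2)*(g^4 - 9*g^3 + 16*g^2 + 36*g - 80) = (g - 2)*(g + 2)^2*(g^3 - 11*g^2 + 38*g - 40) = (g - 4)*(g - 2)*(g + 2)^2*(g^2 - 7*g + 10) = (g - 5)*(g - 4)*(g - 2)*(g + 2)^2*(g - 2)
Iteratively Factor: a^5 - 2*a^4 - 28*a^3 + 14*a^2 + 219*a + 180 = (a + 3)*(a^4 - 5*a^3 - 13*a^2 + 53*a + 60) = (a + 1)*(a + 3)*(a^3 - 6*a^2 - 7*a + 60) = (a - 5)*(a + 1)*(a + 3)*(a^2 - a - 12) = (a - 5)*(a + 1)*(a + 3)^2*(a - 4)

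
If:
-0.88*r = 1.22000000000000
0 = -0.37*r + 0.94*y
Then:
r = -1.39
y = -0.55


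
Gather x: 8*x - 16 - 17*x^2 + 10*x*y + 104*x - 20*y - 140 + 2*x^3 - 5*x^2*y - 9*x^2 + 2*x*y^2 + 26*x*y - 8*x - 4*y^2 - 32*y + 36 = 2*x^3 + x^2*(-5*y - 26) + x*(2*y^2 + 36*y + 104) - 4*y^2 - 52*y - 120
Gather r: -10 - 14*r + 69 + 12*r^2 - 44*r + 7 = 12*r^2 - 58*r + 66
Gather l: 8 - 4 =4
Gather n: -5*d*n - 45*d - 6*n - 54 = -45*d + n*(-5*d - 6) - 54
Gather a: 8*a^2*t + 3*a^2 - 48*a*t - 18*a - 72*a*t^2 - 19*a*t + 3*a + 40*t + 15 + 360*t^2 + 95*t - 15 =a^2*(8*t + 3) + a*(-72*t^2 - 67*t - 15) + 360*t^2 + 135*t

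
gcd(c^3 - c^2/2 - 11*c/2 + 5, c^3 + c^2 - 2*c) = c - 1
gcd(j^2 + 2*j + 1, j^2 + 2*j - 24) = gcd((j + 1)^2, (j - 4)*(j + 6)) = 1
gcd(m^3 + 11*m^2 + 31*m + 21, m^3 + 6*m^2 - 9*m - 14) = m^2 + 8*m + 7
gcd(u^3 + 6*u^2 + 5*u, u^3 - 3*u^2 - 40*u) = u^2 + 5*u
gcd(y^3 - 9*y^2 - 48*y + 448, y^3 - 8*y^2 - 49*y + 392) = y^2 - y - 56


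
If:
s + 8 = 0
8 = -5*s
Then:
No Solution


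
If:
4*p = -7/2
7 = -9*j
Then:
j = -7/9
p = -7/8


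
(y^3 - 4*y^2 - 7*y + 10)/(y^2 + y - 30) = (y^2 + y - 2)/(y + 6)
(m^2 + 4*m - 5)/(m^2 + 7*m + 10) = (m - 1)/(m + 2)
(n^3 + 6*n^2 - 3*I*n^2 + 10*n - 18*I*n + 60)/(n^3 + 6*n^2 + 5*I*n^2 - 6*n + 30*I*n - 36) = (n - 5*I)/(n + 3*I)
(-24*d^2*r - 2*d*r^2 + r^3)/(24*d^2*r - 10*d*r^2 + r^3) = (4*d + r)/(-4*d + r)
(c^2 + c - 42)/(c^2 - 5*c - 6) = (c + 7)/(c + 1)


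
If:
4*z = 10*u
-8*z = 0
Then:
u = 0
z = 0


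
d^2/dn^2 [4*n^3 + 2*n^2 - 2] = 24*n + 4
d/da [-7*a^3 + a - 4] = 1 - 21*a^2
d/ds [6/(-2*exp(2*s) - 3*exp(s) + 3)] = (24*exp(s) + 18)*exp(s)/(2*exp(2*s) + 3*exp(s) - 3)^2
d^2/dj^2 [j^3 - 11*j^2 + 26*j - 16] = 6*j - 22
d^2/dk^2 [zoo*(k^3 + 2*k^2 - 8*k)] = zoo*(k + 1)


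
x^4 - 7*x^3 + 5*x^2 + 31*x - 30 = (x - 5)*(x - 3)*(x - 1)*(x + 2)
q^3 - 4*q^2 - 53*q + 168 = (q - 8)*(q - 3)*(q + 7)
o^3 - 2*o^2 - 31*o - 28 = (o - 7)*(o + 1)*(o + 4)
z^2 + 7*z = z*(z + 7)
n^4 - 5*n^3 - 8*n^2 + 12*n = n*(n - 6)*(n - 1)*(n + 2)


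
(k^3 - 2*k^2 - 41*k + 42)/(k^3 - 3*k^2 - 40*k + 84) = (k - 1)/(k - 2)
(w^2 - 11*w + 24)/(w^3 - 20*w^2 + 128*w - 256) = (w - 3)/(w^2 - 12*w + 32)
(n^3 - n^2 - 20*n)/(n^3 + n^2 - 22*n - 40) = n/(n + 2)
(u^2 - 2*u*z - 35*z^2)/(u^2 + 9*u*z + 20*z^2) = (u - 7*z)/(u + 4*z)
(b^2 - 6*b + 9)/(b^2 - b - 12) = (-b^2 + 6*b - 9)/(-b^2 + b + 12)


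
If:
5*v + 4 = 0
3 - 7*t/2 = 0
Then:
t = 6/7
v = -4/5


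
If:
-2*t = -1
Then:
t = 1/2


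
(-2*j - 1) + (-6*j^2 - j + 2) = -6*j^2 - 3*j + 1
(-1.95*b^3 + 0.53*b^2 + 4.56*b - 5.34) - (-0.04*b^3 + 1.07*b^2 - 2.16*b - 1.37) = -1.91*b^3 - 0.54*b^2 + 6.72*b - 3.97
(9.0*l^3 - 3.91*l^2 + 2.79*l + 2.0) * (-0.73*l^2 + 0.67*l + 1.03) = -6.57*l^5 + 8.8843*l^4 + 4.6136*l^3 - 3.618*l^2 + 4.2137*l + 2.06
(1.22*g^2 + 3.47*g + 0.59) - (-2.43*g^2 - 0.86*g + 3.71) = 3.65*g^2 + 4.33*g - 3.12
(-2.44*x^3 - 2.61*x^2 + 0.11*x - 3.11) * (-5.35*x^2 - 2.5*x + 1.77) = 13.054*x^5 + 20.0635*x^4 + 1.6177*x^3 + 11.7438*x^2 + 7.9697*x - 5.5047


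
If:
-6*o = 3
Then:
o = -1/2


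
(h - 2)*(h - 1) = h^2 - 3*h + 2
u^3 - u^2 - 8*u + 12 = (u - 2)^2*(u + 3)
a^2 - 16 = (a - 4)*(a + 4)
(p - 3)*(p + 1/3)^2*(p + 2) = p^4 - p^3/3 - 59*p^2/9 - 37*p/9 - 2/3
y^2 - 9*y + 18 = (y - 6)*(y - 3)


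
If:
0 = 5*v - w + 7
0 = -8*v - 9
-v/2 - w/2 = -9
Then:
No Solution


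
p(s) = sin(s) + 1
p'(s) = cos(s)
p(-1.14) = 0.09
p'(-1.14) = 0.42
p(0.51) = 1.49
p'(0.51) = 0.87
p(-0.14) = 0.86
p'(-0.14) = 0.99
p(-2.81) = 0.67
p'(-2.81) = -0.95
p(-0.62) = 0.42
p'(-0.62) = 0.81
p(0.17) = 1.17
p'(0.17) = 0.99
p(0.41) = 1.40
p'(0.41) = 0.92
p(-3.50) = 1.35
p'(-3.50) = -0.94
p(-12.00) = 1.54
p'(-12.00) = 0.84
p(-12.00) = 1.54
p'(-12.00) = 0.84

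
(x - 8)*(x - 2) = x^2 - 10*x + 16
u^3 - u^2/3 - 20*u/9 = u*(u - 5/3)*(u + 4/3)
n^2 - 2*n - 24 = (n - 6)*(n + 4)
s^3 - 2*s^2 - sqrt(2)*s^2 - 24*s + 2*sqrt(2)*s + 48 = (s - 2)*(s - 4*sqrt(2))*(s + 3*sqrt(2))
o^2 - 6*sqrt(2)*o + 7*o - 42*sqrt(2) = (o + 7)*(o - 6*sqrt(2))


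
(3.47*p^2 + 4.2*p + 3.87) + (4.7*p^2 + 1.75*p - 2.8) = 8.17*p^2 + 5.95*p + 1.07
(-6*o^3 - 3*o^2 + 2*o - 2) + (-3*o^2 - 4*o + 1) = -6*o^3 - 6*o^2 - 2*o - 1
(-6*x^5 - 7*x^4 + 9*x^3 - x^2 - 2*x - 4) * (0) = 0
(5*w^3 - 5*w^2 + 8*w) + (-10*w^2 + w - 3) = 5*w^3 - 15*w^2 + 9*w - 3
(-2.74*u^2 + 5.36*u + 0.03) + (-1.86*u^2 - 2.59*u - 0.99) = -4.6*u^2 + 2.77*u - 0.96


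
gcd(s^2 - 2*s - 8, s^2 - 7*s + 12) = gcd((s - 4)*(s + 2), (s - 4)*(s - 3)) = s - 4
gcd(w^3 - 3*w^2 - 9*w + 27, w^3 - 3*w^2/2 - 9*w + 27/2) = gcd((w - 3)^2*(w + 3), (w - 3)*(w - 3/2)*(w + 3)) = w^2 - 9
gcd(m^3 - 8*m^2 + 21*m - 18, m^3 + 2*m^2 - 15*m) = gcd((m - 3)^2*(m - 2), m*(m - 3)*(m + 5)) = m - 3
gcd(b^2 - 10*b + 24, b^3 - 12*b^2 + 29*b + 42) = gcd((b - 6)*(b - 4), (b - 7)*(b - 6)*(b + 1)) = b - 6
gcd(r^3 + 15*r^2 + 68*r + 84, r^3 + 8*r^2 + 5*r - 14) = r^2 + 9*r + 14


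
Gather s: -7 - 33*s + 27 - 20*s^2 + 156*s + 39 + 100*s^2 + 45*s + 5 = 80*s^2 + 168*s + 64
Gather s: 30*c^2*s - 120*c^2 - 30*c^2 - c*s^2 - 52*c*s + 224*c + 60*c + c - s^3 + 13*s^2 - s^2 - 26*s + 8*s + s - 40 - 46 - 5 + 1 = -150*c^2 + 285*c - s^3 + s^2*(12 - c) + s*(30*c^2 - 52*c - 17) - 90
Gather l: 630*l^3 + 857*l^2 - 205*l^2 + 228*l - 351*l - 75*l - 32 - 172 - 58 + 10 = 630*l^3 + 652*l^2 - 198*l - 252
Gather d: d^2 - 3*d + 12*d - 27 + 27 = d^2 + 9*d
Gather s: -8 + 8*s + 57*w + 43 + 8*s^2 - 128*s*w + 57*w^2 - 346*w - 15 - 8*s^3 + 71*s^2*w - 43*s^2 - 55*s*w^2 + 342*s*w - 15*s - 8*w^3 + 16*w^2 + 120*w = -8*s^3 + s^2*(71*w - 35) + s*(-55*w^2 + 214*w - 7) - 8*w^3 + 73*w^2 - 169*w + 20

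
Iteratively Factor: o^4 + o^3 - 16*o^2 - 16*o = (o - 4)*(o^3 + 5*o^2 + 4*o) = (o - 4)*(o + 1)*(o^2 + 4*o) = o*(o - 4)*(o + 1)*(o + 4)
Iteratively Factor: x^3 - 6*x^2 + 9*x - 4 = (x - 1)*(x^2 - 5*x + 4) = (x - 4)*(x - 1)*(x - 1)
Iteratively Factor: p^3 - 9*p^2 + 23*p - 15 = (p - 3)*(p^2 - 6*p + 5) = (p - 5)*(p - 3)*(p - 1)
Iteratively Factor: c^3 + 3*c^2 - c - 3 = (c + 1)*(c^2 + 2*c - 3) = (c + 1)*(c + 3)*(c - 1)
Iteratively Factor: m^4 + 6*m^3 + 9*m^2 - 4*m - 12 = (m + 2)*(m^3 + 4*m^2 + m - 6) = (m - 1)*(m + 2)*(m^2 + 5*m + 6) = (m - 1)*(m + 2)^2*(m + 3)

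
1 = 1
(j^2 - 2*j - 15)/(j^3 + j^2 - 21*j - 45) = 1/(j + 3)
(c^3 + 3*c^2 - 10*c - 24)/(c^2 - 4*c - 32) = (c^2 - c - 6)/(c - 8)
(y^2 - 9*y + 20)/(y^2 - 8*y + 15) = (y - 4)/(y - 3)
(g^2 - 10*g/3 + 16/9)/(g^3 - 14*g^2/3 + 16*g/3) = (g - 2/3)/(g*(g - 2))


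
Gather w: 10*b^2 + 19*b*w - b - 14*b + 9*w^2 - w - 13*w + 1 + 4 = 10*b^2 - 15*b + 9*w^2 + w*(19*b - 14) + 5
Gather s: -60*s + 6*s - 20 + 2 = -54*s - 18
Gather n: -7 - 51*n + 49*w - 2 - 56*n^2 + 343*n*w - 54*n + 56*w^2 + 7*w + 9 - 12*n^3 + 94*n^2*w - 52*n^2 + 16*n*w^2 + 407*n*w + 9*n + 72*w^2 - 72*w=-12*n^3 + n^2*(94*w - 108) + n*(16*w^2 + 750*w - 96) + 128*w^2 - 16*w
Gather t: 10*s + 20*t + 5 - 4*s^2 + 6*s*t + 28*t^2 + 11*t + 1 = -4*s^2 + 10*s + 28*t^2 + t*(6*s + 31) + 6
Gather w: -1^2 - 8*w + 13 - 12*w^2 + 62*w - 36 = -12*w^2 + 54*w - 24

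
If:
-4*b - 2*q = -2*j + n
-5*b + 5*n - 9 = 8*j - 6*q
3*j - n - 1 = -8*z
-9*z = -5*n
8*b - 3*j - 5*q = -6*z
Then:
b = -7221/17963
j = -7611/17963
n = 11844/17963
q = 909/17963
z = 6580/17963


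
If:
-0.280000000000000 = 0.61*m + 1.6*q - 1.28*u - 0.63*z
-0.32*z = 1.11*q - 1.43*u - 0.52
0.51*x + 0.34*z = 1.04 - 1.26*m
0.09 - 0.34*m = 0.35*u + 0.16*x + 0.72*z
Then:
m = 3.35456898861176*z - 0.684654465649294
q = -1.86311177210105*z - 0.540562626400047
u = -1.22241543149103*z - 0.783233926786051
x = 3.73071495434924 - 8.95442534441336*z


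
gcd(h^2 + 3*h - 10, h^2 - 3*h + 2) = h - 2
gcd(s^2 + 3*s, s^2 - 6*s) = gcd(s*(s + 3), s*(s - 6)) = s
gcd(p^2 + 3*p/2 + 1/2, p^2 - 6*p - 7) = p + 1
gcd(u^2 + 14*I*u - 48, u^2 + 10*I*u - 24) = u + 6*I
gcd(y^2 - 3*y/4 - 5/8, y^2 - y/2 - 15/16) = y - 5/4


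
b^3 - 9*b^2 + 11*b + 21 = (b - 7)*(b - 3)*(b + 1)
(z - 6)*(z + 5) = z^2 - z - 30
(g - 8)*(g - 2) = g^2 - 10*g + 16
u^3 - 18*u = u*(u - 3*sqrt(2))*(u + 3*sqrt(2))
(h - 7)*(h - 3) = h^2 - 10*h + 21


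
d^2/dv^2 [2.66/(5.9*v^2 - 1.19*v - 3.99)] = (185.1892*v^2 - 37.35172*v - 2.66*(11.8*v - 1.19)*(23.6*v - 2.38) - 125.23812)/(-5.9*v^2 + 1.19*v + 3.99)^3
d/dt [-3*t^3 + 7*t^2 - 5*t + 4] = -9*t^2 + 14*t - 5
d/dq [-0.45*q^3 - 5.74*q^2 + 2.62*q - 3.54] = -1.35*q^2 - 11.48*q + 2.62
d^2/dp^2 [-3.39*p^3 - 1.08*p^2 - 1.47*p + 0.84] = -20.34*p - 2.16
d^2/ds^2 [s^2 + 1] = 2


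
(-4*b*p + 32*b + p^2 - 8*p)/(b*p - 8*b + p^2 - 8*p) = (-4*b + p)/(b + p)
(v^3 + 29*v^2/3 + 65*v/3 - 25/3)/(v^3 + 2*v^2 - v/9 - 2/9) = 3*(v^2 + 10*v + 25)/(3*v^2 + 7*v + 2)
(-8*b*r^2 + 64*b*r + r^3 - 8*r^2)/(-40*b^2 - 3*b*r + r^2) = r*(r - 8)/(5*b + r)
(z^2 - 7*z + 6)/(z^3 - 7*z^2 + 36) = (z - 1)/(z^2 - z - 6)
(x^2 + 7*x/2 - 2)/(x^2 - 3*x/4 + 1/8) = 4*(x + 4)/(4*x - 1)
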